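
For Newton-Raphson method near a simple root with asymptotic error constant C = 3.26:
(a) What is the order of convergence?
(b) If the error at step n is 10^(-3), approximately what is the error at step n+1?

(a) Newton-Raphson has quadratic (order 2) convergence near simple roots.
    This means |e_{n+1}| ≈ C|e_n|².

(b) With |e_n| = 10^(-3) and C = 3.26:
    |e_{n+1}| ≈ 3.26 × (10^(-3))² = 3.26 × 10^(-6)

(a) 2 (quadratic); (b) |e_{n+1}| ≈ 3.260e-06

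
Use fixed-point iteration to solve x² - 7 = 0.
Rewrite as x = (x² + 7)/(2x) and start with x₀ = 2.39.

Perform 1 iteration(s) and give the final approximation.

Equation: x² - 7 = 0
Fixed-point form: x = (x² + 7)/(2x)
x₀ = 2.39

x_1 = g(2.390000) = 2.659435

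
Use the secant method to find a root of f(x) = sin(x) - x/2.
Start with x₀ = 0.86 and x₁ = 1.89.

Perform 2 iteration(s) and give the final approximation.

f(x) = sin(x) - x/2
x₀ = 0.86, x₁ = 1.89

Secant formula: x_{n+1} = x_n - f(x_n)(x_n - x_{n-1})/(f(x_n) - f(x_{n-1}))

Iteration 1:
  f(0.860000) = 0.327843
  f(1.890000) = 0.004486
  x_2 = 1.890000 - 0.004486×(1.890000 - 0.860000)/(0.004486 - 0.327843)
       = 1.904288
Iteration 2:
  f(1.890000) = 0.004486
  f(1.904288) = -0.007239
  x_3 = 1.904288 - (-0.007239)×(1.904288 - 1.890000)/(-0.007239 - 0.004486)
       = 1.895466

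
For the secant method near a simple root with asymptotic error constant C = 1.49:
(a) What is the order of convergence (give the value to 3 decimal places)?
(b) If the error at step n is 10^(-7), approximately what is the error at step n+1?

(a) Secant method has superlinear convergence with order φ = (1+√5)/2 ≈ 1.618.
    This means |e_{n+1}| ≈ C|e_n|^1.618.

(b) With |e_n| = 10^(-7) and C = 1.49:
    |e_{n+1}| ≈ 1.49 × (10^(-7))^1.618 = 1.49 × 10^(-11.33)

(a) ≈ 1.618 (golden ratio); (b) |e_{n+1}| ≈ 7.030e-12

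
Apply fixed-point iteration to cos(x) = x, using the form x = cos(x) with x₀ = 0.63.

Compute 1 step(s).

Equation: cos(x) = x
Fixed-point form: x = cos(x)
x₀ = 0.63

x_1 = g(0.630000) = 0.808028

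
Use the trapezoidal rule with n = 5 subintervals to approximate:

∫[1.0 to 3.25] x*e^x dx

f(x) = x*e^x
a = 1.0, b = 3.25, n = 5
h = (b - a)/n = 0.450000

Trapezoidal rule: (h/2)[f(x₀) + 2f(x₁) + 2f(x₂) + ... + f(xₙ)]

x_0 = 1.0000, f(x_0) = 2.718282, coefficient = 1
x_1 = 1.4500, f(x_1) = 6.181516, coefficient = 2
x_2 = 1.9000, f(x_2) = 12.703199, coefficient = 2
x_3 = 2.3500, f(x_3) = 24.641089, coefficient = 2
x_4 = 2.8000, f(x_4) = 46.045011, coefficient = 2
x_5 = 3.2500, f(x_5) = 83.818605, coefficient = 1

I ≈ (0.450000/2) × 265.678517 = 59.777666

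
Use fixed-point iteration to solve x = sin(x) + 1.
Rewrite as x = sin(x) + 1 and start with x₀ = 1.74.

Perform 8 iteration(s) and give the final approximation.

Equation: x = sin(x) + 1
Fixed-point form: x = sin(x) + 1
x₀ = 1.74

x_1 = g(1.740000) = 1.985719
x_2 = g(1.985719) = 1.915147
x_3 = g(1.915147) = 1.941295
x_4 = g(1.941295) = 1.932147
x_5 = g(1.932147) = 1.935420
x_6 = g(1.935420) = 1.934258
x_7 = g(1.934258) = 1.934672
x_8 = g(1.934672) = 1.934525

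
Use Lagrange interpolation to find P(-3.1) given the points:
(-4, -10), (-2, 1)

Lagrange interpolation formula:
P(x) = Σ yᵢ × Lᵢ(x)
where Lᵢ(x) = Π_{j≠i} (x - xⱼ)/(xᵢ - xⱼ)

L_0(-3.1) = (-3.1 - (-2))/(-4 - (-2)) = 0.550000
L_1(-3.1) = (-3.1 - (-4))/(-2 - (-4)) = 0.450000

P(-3.1) = (-10)×L_0(-3.1) + 1×L_1(-3.1)
P(-3.1) = -5.050000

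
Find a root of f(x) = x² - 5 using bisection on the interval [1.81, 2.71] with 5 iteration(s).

f(x) = x² - 5
Initial interval: [1.81, 2.71]

Iteration 1:
  c_1 = (1.810000 + 2.710000)/2 = 2.260000
  f(c_1) = f(2.260000) = 0.107600
  f(a) × f(c) < 0, new interval: [1.810000, 2.260000]
Iteration 2:
  c_2 = (1.810000 + 2.260000)/2 = 2.035000
  f(c_2) = f(2.035000) = -0.858775
  f(a) × f(c) ≥ 0, new interval: [2.035000, 2.260000]
Iteration 3:
  c_3 = (2.035000 + 2.260000)/2 = 2.147500
  f(c_3) = f(2.147500) = -0.388244
  f(a) × f(c) ≥ 0, new interval: [2.147500, 2.260000]
Iteration 4:
  c_4 = (2.147500 + 2.260000)/2 = 2.203750
  f(c_4) = f(2.203750) = -0.143486
  f(a) × f(c) ≥ 0, new interval: [2.203750, 2.260000]
Iteration 5:
  c_5 = (2.203750 + 2.260000)/2 = 2.231875
  f(c_5) = f(2.231875) = -0.018734
  f(a) × f(c) ≥ 0, new interval: [2.231875, 2.260000]

After 5 iteration(s), the approximation is c_5 = 2.231875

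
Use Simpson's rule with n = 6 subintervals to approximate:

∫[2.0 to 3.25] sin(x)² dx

f(x) = sin(x)²
a = 2.0, b = 3.25, n = 6
h = (b - a)/n = 0.208333

Simpson's rule: (h/3)[f(x₀) + 4f(x₁) + 2f(x₂) + ... + f(xₙ)]

x_0 = 2.0000, f(x_0) = 0.826822, coefficient = 1
x_1 = 2.2083, f(x_1) = 0.645715, coefficient = 4
x_2 = 2.4167, f(x_2) = 0.439675, coefficient = 2
x_3 = 2.6250, f(x_3) = 0.243957, coefficient = 4
x_4 = 2.8333, f(x_4) = 0.092052, coefficient = 2
x_5 = 3.0417, f(x_5) = 0.009952, coefficient = 4
x_6 = 3.2500, f(x_6) = 0.011706, coefficient = 1

I ≈ (0.208333/3) × 5.500481 = 0.381978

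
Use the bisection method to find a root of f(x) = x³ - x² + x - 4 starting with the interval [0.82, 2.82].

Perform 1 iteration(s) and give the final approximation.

f(x) = x³ - x² + x - 4
Initial interval: [0.82, 2.82]

Iteration 1:
  c_1 = (0.820000 + 2.820000)/2 = 1.820000
  f(c_1) = f(1.820000) = 0.536168
  f(a) × f(c) < 0, new interval: [0.820000, 1.820000]

After 1 iteration(s), the approximation is c_1 = 1.820000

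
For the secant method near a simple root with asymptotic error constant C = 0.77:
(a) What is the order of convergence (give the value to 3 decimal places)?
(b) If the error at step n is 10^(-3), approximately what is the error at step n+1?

(a) Secant method has superlinear convergence with order φ = (1+√5)/2 ≈ 1.618.
    This means |e_{n+1}| ≈ C|e_n|^1.618.

(b) With |e_n| = 10^(-3) and C = 0.77:
    |e_{n+1}| ≈ 0.77 × (10^(-3))^1.618 = 0.77 × 10^(-4.85)

(a) ≈ 1.618 (golden ratio); (b) |e_{n+1}| ≈ 1.077e-05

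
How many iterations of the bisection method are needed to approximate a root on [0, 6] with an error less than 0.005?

We need (b-a)/2^n ≤ 0.005
(6 - 0)/2^n ≤ 0.005
6/2^n ≤ 0.005
2^n ≥ 1200
n ≥ log₂(1200) = 10.23
n ≥ 11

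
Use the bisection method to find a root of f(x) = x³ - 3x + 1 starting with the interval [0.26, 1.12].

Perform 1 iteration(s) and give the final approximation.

f(x) = x³ - 3x + 1
Initial interval: [0.26, 1.12]

Iteration 1:
  c_1 = (0.260000 + 1.120000)/2 = 0.690000
  f(c_1) = f(0.690000) = -0.741491
  f(a) × f(c) < 0, new interval: [0.260000, 0.690000]

After 1 iteration(s), the approximation is c_1 = 0.690000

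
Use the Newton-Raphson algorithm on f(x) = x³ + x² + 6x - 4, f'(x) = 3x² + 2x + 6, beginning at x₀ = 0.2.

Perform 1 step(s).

f(x) = x³ + x² + 6x - 4
f'(x) = 3x² + 2x + 6
x₀ = 0.2

Newton-Raphson formula: x_{n+1} = x_n - f(x_n)/f'(x_n)

Iteration 1:
  f(0.200000) = -2.752000
  f'(0.200000) = 6.520000
  x_1 = 0.200000 - (-2.752000)/6.520000 = 0.622086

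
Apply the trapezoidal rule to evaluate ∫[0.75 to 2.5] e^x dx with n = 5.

f(x) = e^x
a = 0.75, b = 2.5, n = 5
h = (b - a)/n = 0.350000

Trapezoidal rule: (h/2)[f(x₀) + 2f(x₁) + 2f(x₂) + ... + f(xₙ)]

x_0 = 0.7500, f(x_0) = 2.117000, coefficient = 1
x_1 = 1.1000, f(x_1) = 3.004166, coefficient = 2
x_2 = 1.4500, f(x_2) = 4.263115, coefficient = 2
x_3 = 1.8000, f(x_3) = 6.049647, coefficient = 2
x_4 = 2.1500, f(x_4) = 8.584858, coefficient = 2
x_5 = 2.5000, f(x_5) = 12.182494, coefficient = 1

I ≈ (0.350000/2) × 58.103067 = 10.168037
Exact value: 10.065494
Error: 0.102543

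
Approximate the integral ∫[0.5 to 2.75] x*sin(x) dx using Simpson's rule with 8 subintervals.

f(x) = x*sin(x)
a = 0.5, b = 2.75, n = 8
h = (b - a)/n = 0.281250

Simpson's rule: (h/3)[f(x₀) + 4f(x₁) + 2f(x₂) + ... + f(xₙ)]

x_0 = 0.5000, f(x_0) = 0.239713, coefficient = 1
x_1 = 0.7812, f(x_1) = 0.550131, coefficient = 4
x_2 = 1.0625, f(x_2) = 0.928173, coefficient = 2
x_3 = 1.3438, f(x_3) = 1.309263, coefficient = 4
x_4 = 1.6250, f(x_4) = 1.622613, coefficient = 2
x_5 = 1.9062, f(x_5) = 1.799998, coefficient = 4
x_6 = 2.1875, f(x_6) = 1.784539, coefficient = 2
x_7 = 2.4688, f(x_7) = 1.538554, coefficient = 4
x_8 = 2.7500, f(x_8) = 1.049568, coefficient = 1

I ≈ (0.281250/3) × 30.751714 = 2.882973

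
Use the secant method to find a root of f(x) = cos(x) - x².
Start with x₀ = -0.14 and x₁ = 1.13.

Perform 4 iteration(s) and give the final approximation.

f(x) = cos(x) - x²
x₀ = -0.14, x₁ = 1.13

Secant formula: x_{n+1} = x_n - f(x_n)(x_n - x_{n-1})/(f(x_n) - f(x_{n-1}))

Iteration 1:
  f(-0.140000) = 0.970616
  f(1.130000) = -0.850240
  x_2 = 1.130000 - (-0.850240)×(1.130000 - (-0.140000))/(-0.850240 - 0.970616)
       = 0.536980
Iteration 2:
  f(1.130000) = -0.850240
  f(0.536980) = 0.570911
  x_3 = 0.536980 - 0.570911×(0.536980 - 1.130000)/(0.570911 - (-0.850240))
       = 0.775210
Iteration 3:
  f(0.536980) = 0.570911
  f(0.775210) = 0.113323
  x_4 = 0.775210 - 0.113323×(0.775210 - 0.536980)/(0.113323 - 0.570911)
       = 0.834209
Iteration 4:
  f(0.775210) = 0.113323
  f(0.834209) = -0.024140
  x_5 = 0.834209 - (-0.024140)×(0.834209 - 0.775210)/(-0.024140 - 0.113323)
       = 0.823848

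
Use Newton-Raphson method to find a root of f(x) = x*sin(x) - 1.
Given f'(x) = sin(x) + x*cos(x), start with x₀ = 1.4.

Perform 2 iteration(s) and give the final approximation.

f(x) = x*sin(x) - 1
f'(x) = sin(x) + x*cos(x)
x₀ = 1.4

Newton-Raphson formula: x_{n+1} = x_n - f(x_n)/f'(x_n)

Iteration 1:
  f(1.400000) = 0.379630
  f'(1.400000) = 1.223404
  x_1 = 1.400000 - 0.379630/1.223404 = 1.089694
Iteration 2:
  f(1.089694) = -0.034002
  f'(1.089694) = 1.390749
  x_2 = 1.089694 - (-0.034002)/1.390749 = 1.114143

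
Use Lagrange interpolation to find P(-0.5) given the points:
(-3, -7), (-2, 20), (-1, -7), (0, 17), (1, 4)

Lagrange interpolation formula:
P(x) = Σ yᵢ × Lᵢ(x)
where Lᵢ(x) = Π_{j≠i} (x - xⱼ)/(xᵢ - xⱼ)

L_0(-0.5) = (-0.5 - (-2))/(-3 - (-2)) × (-0.5 - (-1))/(-3 - (-1)) × (-0.5 - 0)/(-3 - 0) × (-0.5 - 1)/(-3 - 1) = 0.023438
L_1(-0.5) = (-0.5 - (-3))/(-2 - (-3)) × (-0.5 - (-1))/(-2 - (-1)) × (-0.5 - 0)/(-2 - 0) × (-0.5 - 1)/(-2 - 1) = -0.156250
L_2(-0.5) = (-0.5 - (-3))/(-1 - (-3)) × (-0.5 - (-2))/(-1 - (-2)) × (-0.5 - 0)/(-1 - 0) × (-0.5 - 1)/(-1 - 1) = 0.703125
L_3(-0.5) = (-0.5 - (-3))/(0 - (-3)) × (-0.5 - (-2))/(0 - (-2)) × (-0.5 - (-1))/(0 - (-1)) × (-0.5 - 1)/(0 - 1) = 0.468750
L_4(-0.5) = (-0.5 - (-3))/(1 - (-3)) × (-0.5 - (-2))/(1 - (-2)) × (-0.5 - (-1))/(1 - (-1)) × (-0.5 - 0)/(1 - 0) = -0.039062

P(-0.5) = (-7)×L_0(-0.5) + 20×L_1(-0.5) + (-7)×L_2(-0.5) + 17×L_3(-0.5) + 4×L_4(-0.5)
P(-0.5) = -0.398438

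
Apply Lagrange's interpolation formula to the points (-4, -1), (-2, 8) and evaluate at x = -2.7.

Lagrange interpolation formula:
P(x) = Σ yᵢ × Lᵢ(x)
where Lᵢ(x) = Π_{j≠i} (x - xⱼ)/(xᵢ - xⱼ)

L_0(-2.7) = (-2.7 - (-2))/(-4 - (-2)) = 0.350000
L_1(-2.7) = (-2.7 - (-4))/(-2 - (-4)) = 0.650000

P(-2.7) = (-1)×L_0(-2.7) + 8×L_1(-2.7)
P(-2.7) = 4.850000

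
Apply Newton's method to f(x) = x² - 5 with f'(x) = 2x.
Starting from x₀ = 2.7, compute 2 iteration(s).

f(x) = x² - 5
f'(x) = 2x
x₀ = 2.7

Newton-Raphson formula: x_{n+1} = x_n - f(x_n)/f'(x_n)

Iteration 1:
  f(2.700000) = 2.290000
  f'(2.700000) = 5.400000
  x_1 = 2.700000 - 2.290000/5.400000 = 2.275926
Iteration 2:
  f(2.275926) = 0.179839
  f'(2.275926) = 4.551852
  x_2 = 2.275926 - 0.179839/4.551852 = 2.236417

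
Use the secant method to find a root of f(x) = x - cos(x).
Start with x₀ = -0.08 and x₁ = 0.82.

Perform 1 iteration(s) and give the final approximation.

f(x) = x - cos(x)
x₀ = -0.08, x₁ = 0.82

Secant formula: x_{n+1} = x_n - f(x_n)(x_n - x_{n-1})/(f(x_n) - f(x_{n-1}))

Iteration 1:
  f(-0.080000) = -1.076802
  f(0.820000) = 0.137779
  x_2 = 0.820000 - 0.137779×(0.820000 - (-0.080000))/(0.137779 - (-1.076802))
       = 0.717906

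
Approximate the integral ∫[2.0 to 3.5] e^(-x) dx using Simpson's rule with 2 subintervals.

f(x) = e^(-x)
a = 2.0, b = 3.5, n = 2
h = (b - a)/n = 0.750000

Simpson's rule: (h/3)[f(x₀) + 4f(x₁) + 2f(x₂) + ... + f(xₙ)]

x_0 = 2.0000, f(x_0) = 0.135335, coefficient = 1
x_1 = 2.7500, f(x_1) = 0.063928, coefficient = 4
x_2 = 3.5000, f(x_2) = 0.030197, coefficient = 1

I ≈ (0.750000/3) × 0.421244 = 0.105311
Exact value: 0.105138
Error: 0.000173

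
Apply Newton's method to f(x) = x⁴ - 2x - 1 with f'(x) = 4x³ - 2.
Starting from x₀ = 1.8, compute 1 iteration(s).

f(x) = x⁴ - 2x - 1
f'(x) = 4x³ - 2
x₀ = 1.8

Newton-Raphson formula: x_{n+1} = x_n - f(x_n)/f'(x_n)

Iteration 1:
  f(1.800000) = 5.897600
  f'(1.800000) = 21.328000
  x_1 = 1.800000 - 5.897600/21.328000 = 1.523481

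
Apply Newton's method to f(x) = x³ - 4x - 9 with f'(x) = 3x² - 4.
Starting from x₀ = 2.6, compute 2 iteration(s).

f(x) = x³ - 4x - 9
f'(x) = 3x² - 4
x₀ = 2.6

Newton-Raphson formula: x_{n+1} = x_n - f(x_n)/f'(x_n)

Iteration 1:
  f(2.600000) = -1.824000
  f'(2.600000) = 16.280000
  x_1 = 2.600000 - (-1.824000)/16.280000 = 2.712039
Iteration 2:
  f(2.712039) = 0.099318
  f'(2.712039) = 18.065472
  x_2 = 2.712039 - 0.099318/18.065472 = 2.706542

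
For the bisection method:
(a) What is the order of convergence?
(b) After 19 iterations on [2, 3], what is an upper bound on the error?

(a) Bisection has linear (order 1) convergence; the error is halved each step.

(b) Error bound = (b-a)/2^n = (3 - 2)/2^{19}
    = 1/2^{19}

(a) 1 (linear); (b) error ≤ 1.91e-06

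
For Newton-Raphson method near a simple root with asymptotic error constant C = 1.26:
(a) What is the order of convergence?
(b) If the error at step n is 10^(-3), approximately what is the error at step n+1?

(a) Newton-Raphson has quadratic (order 2) convergence near simple roots.
    This means |e_{n+1}| ≈ C|e_n|².

(b) With |e_n| = 10^(-3) and C = 1.26:
    |e_{n+1}| ≈ 1.26 × (10^(-3))² = 1.26 × 10^(-6)

(a) 2 (quadratic); (b) |e_{n+1}| ≈ 1.260e-06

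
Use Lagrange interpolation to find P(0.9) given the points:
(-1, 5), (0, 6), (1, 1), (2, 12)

Lagrange interpolation formula:
P(x) = Σ yᵢ × Lᵢ(x)
where Lᵢ(x) = Π_{j≠i} (x - xⱼ)/(xᵢ - xⱼ)

L_0(0.9) = (0.9 - 0)/(-1 - 0) × (0.9 - 1)/(-1 - 1) × (0.9 - 2)/(-1 - 2) = -0.016500
L_1(0.9) = (0.9 - (-1))/(0 - (-1)) × (0.9 - 1)/(0 - 1) × (0.9 - 2)/(0 - 2) = 0.104500
L_2(0.9) = (0.9 - (-1))/(1 - (-1)) × (0.9 - 0)/(1 - 0) × (0.9 - 2)/(1 - 2) = 0.940500
L_3(0.9) = (0.9 - (-1))/(2 - (-1)) × (0.9 - 0)/(2 - 0) × (0.9 - 1)/(2 - 1) = -0.028500

P(0.9) = 5×L_0(0.9) + 6×L_1(0.9) + 1×L_2(0.9) + 12×L_3(0.9)
P(0.9) = 1.143000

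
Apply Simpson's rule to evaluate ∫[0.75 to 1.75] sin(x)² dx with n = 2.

f(x) = sin(x)²
a = 0.75, b = 1.75, n = 2
h = (b - a)/n = 0.500000

Simpson's rule: (h/3)[f(x₀) + 4f(x₁) + 2f(x₂) + ... + f(xₙ)]

x_0 = 0.7500, f(x_0) = 0.464631, coefficient = 1
x_1 = 1.2500, f(x_1) = 0.900572, coefficient = 4
x_2 = 1.7500, f(x_2) = 0.968228, coefficient = 1

I ≈ (0.500000/3) × 5.035147 = 0.839191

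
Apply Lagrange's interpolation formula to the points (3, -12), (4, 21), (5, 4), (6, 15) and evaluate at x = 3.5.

Lagrange interpolation formula:
P(x) = Σ yᵢ × Lᵢ(x)
where Lᵢ(x) = Π_{j≠i} (x - xⱼ)/(xᵢ - xⱼ)

L_0(3.5) = (3.5 - 4)/(3 - 4) × (3.5 - 5)/(3 - 5) × (3.5 - 6)/(3 - 6) = 0.312500
L_1(3.5) = (3.5 - 3)/(4 - 3) × (3.5 - 5)/(4 - 5) × (3.5 - 6)/(4 - 6) = 0.937500
L_2(3.5) = (3.5 - 3)/(5 - 3) × (3.5 - 4)/(5 - 4) × (3.5 - 6)/(5 - 6) = -0.312500
L_3(3.5) = (3.5 - 3)/(6 - 3) × (3.5 - 4)/(6 - 4) × (3.5 - 5)/(6 - 5) = 0.062500

P(3.5) = (-12)×L_0(3.5) + 21×L_1(3.5) + 4×L_2(3.5) + 15×L_3(3.5)
P(3.5) = 15.625000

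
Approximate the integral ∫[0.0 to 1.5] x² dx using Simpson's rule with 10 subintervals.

f(x) = x²
a = 0.0, b = 1.5, n = 10
h = (b - a)/n = 0.150000

Simpson's rule: (h/3)[f(x₀) + 4f(x₁) + 2f(x₂) + ... + f(xₙ)]

x_0 = 0.0000, f(x_0) = 0.000000, coefficient = 1
x_1 = 0.1500, f(x_1) = 0.022500, coefficient = 4
x_2 = 0.3000, f(x_2) = 0.090000, coefficient = 2
x_3 = 0.4500, f(x_3) = 0.202500, coefficient = 4
x_4 = 0.6000, f(x_4) = 0.360000, coefficient = 2
x_5 = 0.7500, f(x_5) = 0.562500, coefficient = 4
x_6 = 0.9000, f(x_6) = 0.810000, coefficient = 2
x_7 = 1.0500, f(x_7) = 1.102500, coefficient = 4
x_8 = 1.2000, f(x_8) = 1.440000, coefficient = 2
x_9 = 1.3500, f(x_9) = 1.822500, coefficient = 4
x_10 = 1.5000, f(x_10) = 2.250000, coefficient = 1

I ≈ (0.150000/3) × 22.500000 = 1.125000
Exact value: 1.125000
Error: 0.000000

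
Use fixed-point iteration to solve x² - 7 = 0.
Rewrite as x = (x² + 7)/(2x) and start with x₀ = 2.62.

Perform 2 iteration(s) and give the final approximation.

Equation: x² - 7 = 0
Fixed-point form: x = (x² + 7)/(2x)
x₀ = 2.62

x_1 = g(2.620000) = 2.645878
x_2 = g(2.645878) = 2.645751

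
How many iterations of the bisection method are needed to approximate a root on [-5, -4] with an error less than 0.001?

We need (b-a)/2^n ≤ 0.001
(-4 - (-5))/2^n ≤ 0.001
1/2^n ≤ 0.001
2^n ≥ 1000
n ≥ log₂(1000) = 9.97
n ≥ 10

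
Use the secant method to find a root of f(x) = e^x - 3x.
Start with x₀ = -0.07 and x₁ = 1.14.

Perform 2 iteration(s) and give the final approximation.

f(x) = e^x - 3x
x₀ = -0.07, x₁ = 1.14

Secant formula: x_{n+1} = x_n - f(x_n)(x_n - x_{n-1})/(f(x_n) - f(x_{n-1}))

Iteration 1:
  f(-0.070000) = 1.142394
  f(1.140000) = -0.293232
  x_2 = 1.140000 - (-0.293232)×(1.140000 - (-0.070000))/(-0.293232 - 1.142394)
       = 0.892853
Iteration 2:
  f(1.140000) = -0.293232
  f(0.892853) = -0.236472
  x_3 = 0.892853 - (-0.236472)×(0.892853 - 1.140000)/(-0.236472 - (-0.293232))
       = -0.136812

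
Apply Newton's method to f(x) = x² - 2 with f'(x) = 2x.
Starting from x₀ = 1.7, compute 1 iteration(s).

f(x) = x² - 2
f'(x) = 2x
x₀ = 1.7

Newton-Raphson formula: x_{n+1} = x_n - f(x_n)/f'(x_n)

Iteration 1:
  f(1.700000) = 0.890000
  f'(1.700000) = 3.400000
  x_1 = 1.700000 - 0.890000/3.400000 = 1.438235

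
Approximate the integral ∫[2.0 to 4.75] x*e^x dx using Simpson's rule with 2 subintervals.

f(x) = x*e^x
a = 2.0, b = 4.75, n = 2
h = (b - a)/n = 1.375000

Simpson's rule: (h/3)[f(x₀) + 4f(x₁) + 2f(x₂) + ... + f(xₙ)]

x_0 = 2.0000, f(x_0) = 14.778112, coefficient = 1
x_1 = 3.3750, f(x_1) = 98.631958, coefficient = 4
x_2 = 4.7500, f(x_2) = 549.025352, coefficient = 1

I ≈ (1.375000/3) × 958.331295 = 439.235177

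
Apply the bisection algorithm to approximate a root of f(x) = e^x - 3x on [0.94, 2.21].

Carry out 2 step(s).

f(x) = e^x - 3x
Initial interval: [0.94, 2.21]

Iteration 1:
  c_1 = (0.940000 + 2.210000)/2 = 1.575000
  f(c_1) = f(1.575000) = 0.105742
  f(a) × f(c) < 0, new interval: [0.940000, 1.575000]
Iteration 2:
  c_2 = (0.940000 + 1.575000)/2 = 1.257500
  f(c_2) = f(1.257500) = -0.255881
  f(a) × f(c) ≥ 0, new interval: [1.257500, 1.575000]

After 2 iteration(s), the approximation is c_2 = 1.257500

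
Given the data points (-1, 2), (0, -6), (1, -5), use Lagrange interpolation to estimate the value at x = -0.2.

Lagrange interpolation formula:
P(x) = Σ yᵢ × Lᵢ(x)
where Lᵢ(x) = Π_{j≠i} (x - xⱼ)/(xᵢ - xⱼ)

L_0(-0.2) = (-0.2 - 0)/(-1 - 0) × (-0.2 - 1)/(-1 - 1) = 0.120000
L_1(-0.2) = (-0.2 - (-1))/(0 - (-1)) × (-0.2 - 1)/(0 - 1) = 0.960000
L_2(-0.2) = (-0.2 - (-1))/(1 - (-1)) × (-0.2 - 0)/(1 - 0) = -0.080000

P(-0.2) = 2×L_0(-0.2) + (-6)×L_1(-0.2) + (-5)×L_2(-0.2)
P(-0.2) = -5.120000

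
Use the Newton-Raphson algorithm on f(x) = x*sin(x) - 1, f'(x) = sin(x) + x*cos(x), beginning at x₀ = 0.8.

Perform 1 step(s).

f(x) = x*sin(x) - 1
f'(x) = sin(x) + x*cos(x)
x₀ = 0.8

Newton-Raphson formula: x_{n+1} = x_n - f(x_n)/f'(x_n)

Iteration 1:
  f(0.800000) = -0.426115
  f'(0.800000) = 1.274721
  x_1 = 0.800000 - (-0.426115)/1.274721 = 1.134281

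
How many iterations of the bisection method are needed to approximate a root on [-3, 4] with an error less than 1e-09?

We need (b-a)/2^n ≤ 1e-09
(4 - (-3))/2^n ≤ 1e-09
7/2^n ≤ 1e-09
2^n ≥ 7000000000
n ≥ log₂(7000000000) = 32.70
n ≥ 33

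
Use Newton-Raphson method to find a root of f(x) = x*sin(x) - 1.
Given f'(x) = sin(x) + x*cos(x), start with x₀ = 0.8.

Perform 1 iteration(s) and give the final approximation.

f(x) = x*sin(x) - 1
f'(x) = sin(x) + x*cos(x)
x₀ = 0.8

Newton-Raphson formula: x_{n+1} = x_n - f(x_n)/f'(x_n)

Iteration 1:
  f(0.800000) = -0.426115
  f'(0.800000) = 1.274721
  x_1 = 0.800000 - (-0.426115)/1.274721 = 1.134281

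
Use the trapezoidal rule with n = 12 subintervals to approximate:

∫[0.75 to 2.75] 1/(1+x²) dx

f(x) = 1/(1+x²)
a = 0.75, b = 2.75, n = 12
h = (b - a)/n = 0.166667

Trapezoidal rule: (h/2)[f(x₀) + 2f(x₁) + 2f(x₂) + ... + f(xₙ)]

x_0 = 0.7500, f(x_0) = 0.640000, coefficient = 1
x_1 = 0.9167, f(x_1) = 0.543396, coefficient = 2
x_2 = 1.0833, f(x_2) = 0.460064, coefficient = 2
x_3 = 1.2500, f(x_3) = 0.390244, coefficient = 2
x_4 = 1.4167, f(x_4) = 0.332564, coefficient = 2
x_5 = 1.5833, f(x_5) = 0.285149, coefficient = 2
x_6 = 1.7500, f(x_6) = 0.246154, coefficient = 2
x_7 = 1.9167, f(x_7) = 0.213967, coefficient = 2
x_8 = 2.0833, f(x_8) = 0.187256, coefficient = 2
x_9 = 2.2500, f(x_9) = 0.164948, coefficient = 2
x_10 = 2.4167, f(x_10) = 0.146193, coefficient = 2
x_11 = 2.5833, f(x_11) = 0.130317, coefficient = 2
x_12 = 2.7500, f(x_12) = 0.116788, coefficient = 1

I ≈ (0.166667/2) × 6.957291 = 0.579774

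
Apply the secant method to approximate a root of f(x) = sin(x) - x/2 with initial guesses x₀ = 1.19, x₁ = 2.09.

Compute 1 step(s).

f(x) = sin(x) - x/2
x₀ = 1.19, x₁ = 2.09

Secant formula: x_{n+1} = x_n - f(x_n)(x_n - x_{n-1})/(f(x_n) - f(x_{n-1}))

Iteration 1:
  f(1.190000) = 0.333369
  f(2.090000) = -0.176785
  x_2 = 2.090000 - (-0.176785)×(2.090000 - 1.190000)/(-0.176785 - 0.333369)
       = 1.778120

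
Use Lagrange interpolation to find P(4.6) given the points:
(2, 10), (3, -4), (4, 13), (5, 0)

Lagrange interpolation formula:
P(x) = Σ yᵢ × Lᵢ(x)
where Lᵢ(x) = Π_{j≠i} (x - xⱼ)/(xᵢ - xⱼ)

L_0(4.6) = (4.6 - 3)/(2 - 3) × (4.6 - 4)/(2 - 4) × (4.6 - 5)/(2 - 5) = 0.064000
L_1(4.6) = (4.6 - 2)/(3 - 2) × (4.6 - 4)/(3 - 4) × (4.6 - 5)/(3 - 5) = -0.312000
L_2(4.6) = (4.6 - 2)/(4 - 2) × (4.6 - 3)/(4 - 3) × (4.6 - 5)/(4 - 5) = 0.832000
L_3(4.6) = (4.6 - 2)/(5 - 2) × (4.6 - 3)/(5 - 3) × (4.6 - 4)/(5 - 4) = 0.416000

P(4.6) = 10×L_0(4.6) + (-4)×L_1(4.6) + 13×L_2(4.6) + 0×L_3(4.6)
P(4.6) = 12.704000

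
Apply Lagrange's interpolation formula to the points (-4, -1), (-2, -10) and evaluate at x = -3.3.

Lagrange interpolation formula:
P(x) = Σ yᵢ × Lᵢ(x)
where Lᵢ(x) = Π_{j≠i} (x - xⱼ)/(xᵢ - xⱼ)

L_0(-3.3) = (-3.3 - (-2))/(-4 - (-2)) = 0.650000
L_1(-3.3) = (-3.3 - (-4))/(-2 - (-4)) = 0.350000

P(-3.3) = (-1)×L_0(-3.3) + (-10)×L_1(-3.3)
P(-3.3) = -4.150000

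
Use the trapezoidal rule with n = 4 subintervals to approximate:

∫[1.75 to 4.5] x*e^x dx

f(x) = x*e^x
a = 1.75, b = 4.5, n = 4
h = (b - a)/n = 0.687500

Trapezoidal rule: (h/2)[f(x₀) + 2f(x₁) + 2f(x₂) + ... + f(xₙ)]

x_0 = 1.7500, f(x_0) = 10.070555, coefficient = 1
x_1 = 2.4375, f(x_1) = 27.895710, coefficient = 2
x_2 = 3.1250, f(x_2) = 71.124672, coefficient = 2
x_3 = 3.8125, f(x_3) = 172.566927, coefficient = 2
x_4 = 4.5000, f(x_4) = 405.077091, coefficient = 1

I ≈ (0.687500/2) × 958.322264 = 329.423278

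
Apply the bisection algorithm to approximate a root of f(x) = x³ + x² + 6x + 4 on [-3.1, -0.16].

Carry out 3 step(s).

f(x) = x³ + x² + 6x + 4
Initial interval: [-3.1, -0.16]

Iteration 1:
  c_1 = (-3.100000 + (-0.160000))/2 = -1.630000
  f(c_1) = f(-1.630000) = -7.453847
  f(a) × f(c) ≥ 0, new interval: [-1.630000, -0.160000]
Iteration 2:
  c_2 = (-1.630000 + (-0.160000))/2 = -0.895000
  f(c_2) = f(-0.895000) = -1.285892
  f(a) × f(c) ≥ 0, new interval: [-0.895000, -0.160000]
Iteration 3:
  c_3 = (-0.895000 + (-0.160000))/2 = -0.527500
  f(c_3) = f(-0.527500) = 0.966476
  f(a) × f(c) < 0, new interval: [-0.895000, -0.527500]

After 3 iteration(s), the approximation is c_3 = -0.527500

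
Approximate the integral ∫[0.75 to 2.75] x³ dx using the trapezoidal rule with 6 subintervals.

f(x) = x³
a = 0.75, b = 2.75, n = 6
h = (b - a)/n = 0.333333

Trapezoidal rule: (h/2)[f(x₀) + 2f(x₁) + 2f(x₂) + ... + f(xₙ)]

x_0 = 0.7500, f(x_0) = 0.421875, coefficient = 1
x_1 = 1.0833, f(x_1) = 1.271412, coefficient = 2
x_2 = 1.4167, f(x_2) = 2.843171, coefficient = 2
x_3 = 1.7500, f(x_3) = 5.359375, coefficient = 2
x_4 = 2.0833, f(x_4) = 9.042245, coefficient = 2
x_5 = 2.4167, f(x_5) = 14.114005, coefficient = 2
x_6 = 2.7500, f(x_6) = 20.796875, coefficient = 1

I ≈ (0.333333/2) × 86.479167 = 14.413194
Exact value: 14.218750
Error: 0.194444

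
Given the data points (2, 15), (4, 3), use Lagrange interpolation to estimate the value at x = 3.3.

Lagrange interpolation formula:
P(x) = Σ yᵢ × Lᵢ(x)
where Lᵢ(x) = Π_{j≠i} (x - xⱼ)/(xᵢ - xⱼ)

L_0(3.3) = (3.3 - 4)/(2 - 4) = 0.350000
L_1(3.3) = (3.3 - 2)/(4 - 2) = 0.650000

P(3.3) = 15×L_0(3.3) + 3×L_1(3.3)
P(3.3) = 7.200000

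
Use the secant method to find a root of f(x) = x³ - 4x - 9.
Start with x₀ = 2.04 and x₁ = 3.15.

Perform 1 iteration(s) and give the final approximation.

f(x) = x³ - 4x - 9
x₀ = 2.04, x₁ = 3.15

Secant formula: x_{n+1} = x_n - f(x_n)(x_n - x_{n-1})/(f(x_n) - f(x_{n-1}))

Iteration 1:
  f(2.040000) = -8.670336
  f(3.150000) = 9.655875
  x_2 = 3.150000 - 9.655875×(3.150000 - 2.040000)/(9.655875 - (-8.670336))
       = 2.565153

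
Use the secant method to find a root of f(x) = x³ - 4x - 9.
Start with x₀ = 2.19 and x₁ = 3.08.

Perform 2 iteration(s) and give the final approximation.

f(x) = x³ - 4x - 9
x₀ = 2.19, x₁ = 3.08

Secant formula: x_{n+1} = x_n - f(x_n)(x_n - x_{n-1})/(f(x_n) - f(x_{n-1}))

Iteration 1:
  f(2.190000) = -7.256541
  f(3.080000) = 7.898112
  x_2 = 3.080000 - 7.898112×(3.080000 - 2.190000)/(7.898112 - (-7.256541))
       = 2.616161
Iteration 2:
  f(3.080000) = 7.898112
  f(2.616161) = -1.558858
  x_3 = 2.616161 - (-1.558858)×(2.616161 - 3.080000)/(-1.558858 - 7.898112)
       = 2.692619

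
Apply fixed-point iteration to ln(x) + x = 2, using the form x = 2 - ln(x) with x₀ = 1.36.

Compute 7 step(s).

Equation: ln(x) + x = 2
Fixed-point form: x = 2 - ln(x)
x₀ = 1.36

x_1 = g(1.360000) = 1.692515
x_2 = g(1.692515) = 1.473784
x_3 = g(1.473784) = 1.612167
x_4 = g(1.612167) = 1.522421
x_5 = g(1.522421) = 1.579698
x_6 = g(1.579698) = 1.542766
x_7 = g(1.542766) = 1.566423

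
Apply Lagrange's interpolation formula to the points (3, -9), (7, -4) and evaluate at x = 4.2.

Lagrange interpolation formula:
P(x) = Σ yᵢ × Lᵢ(x)
where Lᵢ(x) = Π_{j≠i} (x - xⱼ)/(xᵢ - xⱼ)

L_0(4.2) = (4.2 - 7)/(3 - 7) = 0.700000
L_1(4.2) = (4.2 - 3)/(7 - 3) = 0.300000

P(4.2) = (-9)×L_0(4.2) + (-4)×L_1(4.2)
P(4.2) = -7.500000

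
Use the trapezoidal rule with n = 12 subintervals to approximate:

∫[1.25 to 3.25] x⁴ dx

f(x) = x⁴
a = 1.25, b = 3.25, n = 12
h = (b - a)/n = 0.166667

Trapezoidal rule: (h/2)[f(x₀) + 2f(x₁) + 2f(x₂) + ... + f(xₙ)]

x_0 = 1.2500, f(x_0) = 2.441406, coefficient = 1
x_1 = 1.4167, f(x_1) = 4.027826, coefficient = 2
x_2 = 1.5833, f(x_2) = 6.284770, coefficient = 2
x_3 = 1.7500, f(x_3) = 9.378906, coefficient = 2
x_4 = 1.9167, f(x_4) = 13.495419, coefficient = 2
x_5 = 2.0833, f(x_5) = 18.838011, coefficient = 2
x_6 = 2.2500, f(x_6) = 25.628906, coefficient = 2
x_7 = 2.4167, f(x_7) = 34.108845, coefficient = 2
x_8 = 2.5833, f(x_8) = 44.537085, coefficient = 2
x_9 = 2.7500, f(x_9) = 57.191406, coefficient = 2
x_10 = 2.9167, f(x_10) = 72.368104, coefficient = 2
x_11 = 3.0833, f(x_11) = 90.381993, coefficient = 2
x_12 = 3.2500, f(x_12) = 111.566406, coefficient = 1

I ≈ (0.166667/2) × 866.490355 = 72.207530
Exact value: 71.907813
Error: 0.299717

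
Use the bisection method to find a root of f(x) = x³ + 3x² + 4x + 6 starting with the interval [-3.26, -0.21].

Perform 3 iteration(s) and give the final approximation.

f(x) = x³ + 3x² + 4x + 6
Initial interval: [-3.26, -0.21]

Iteration 1:
  c_1 = (-3.260000 + (-0.210000))/2 = -1.735000
  f(c_1) = f(-1.735000) = 2.867935
  f(a) × f(c) < 0, new interval: [-3.260000, -1.735000]
Iteration 2:
  c_2 = (-3.260000 + (-1.735000))/2 = -2.497500
  f(c_2) = f(-2.497500) = -0.855653
  f(a) × f(c) ≥ 0, new interval: [-2.497500, -1.735000]
Iteration 3:
  c_3 = (-2.497500 + (-1.735000))/2 = -2.116250
  f(c_3) = f(-2.116250) = 1.492887
  f(a) × f(c) < 0, new interval: [-2.497500, -2.116250]

After 3 iteration(s), the approximation is c_3 = -2.116250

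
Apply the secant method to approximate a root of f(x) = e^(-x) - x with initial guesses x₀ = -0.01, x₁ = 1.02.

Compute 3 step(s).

f(x) = e^(-x) - x
x₀ = -0.01, x₁ = 1.02

Secant formula: x_{n+1} = x_n - f(x_n)(x_n - x_{n-1})/(f(x_n) - f(x_{n-1}))

Iteration 1:
  f(-0.010000) = 1.020050
  f(1.020000) = -0.659405
  x_2 = 1.020000 - (-0.659405)×(1.020000 - (-0.010000))/(-0.659405 - 1.020050)
       = 0.615591
Iteration 2:
  f(1.020000) = -0.659405
  f(0.615591) = -0.075269
  x_3 = 0.615591 - (-0.075269)×(0.615591 - 1.020000)/(-0.075269 - (-0.659405))
       = 0.563480
Iteration 3:
  f(0.615591) = -0.075269
  f(0.563480) = 0.005744
  x_4 = 0.563480 - 0.005744×(0.563480 - 0.615591)/(0.005744 - (-0.075269))
       = 0.567175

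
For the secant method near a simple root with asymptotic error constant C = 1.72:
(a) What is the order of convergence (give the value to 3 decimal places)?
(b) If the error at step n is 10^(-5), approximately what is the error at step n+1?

(a) Secant method has superlinear convergence with order φ = (1+√5)/2 ≈ 1.618.
    This means |e_{n+1}| ≈ C|e_n|^1.618.

(b) With |e_n| = 10^(-5) and C = 1.72:
    |e_{n+1}| ≈ 1.72 × (10^(-5))^1.618 = 1.72 × 10^(-8.09)

(a) ≈ 1.618 (golden ratio); (b) |e_{n+1}| ≈ 1.398e-08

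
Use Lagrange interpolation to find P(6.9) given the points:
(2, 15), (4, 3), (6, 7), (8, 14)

Lagrange interpolation formula:
P(x) = Σ yᵢ × Lᵢ(x)
where Lᵢ(x) = Π_{j≠i} (x - xⱼ)/(xᵢ - xⱼ)

L_0(6.9) = (6.9 - 4)/(2 - 4) × (6.9 - 6)/(2 - 6) × (6.9 - 8)/(2 - 8) = 0.059813
L_1(6.9) = (6.9 - 2)/(4 - 2) × (6.9 - 6)/(4 - 6) × (6.9 - 8)/(4 - 8) = -0.303188
L_2(6.9) = (6.9 - 2)/(6 - 2) × (6.9 - 4)/(6 - 4) × (6.9 - 8)/(6 - 8) = 0.976937
L_3(6.9) = (6.9 - 2)/(8 - 2) × (6.9 - 4)/(8 - 4) × (6.9 - 6)/(8 - 6) = 0.266438

P(6.9) = 15×L_0(6.9) + 3×L_1(6.9) + 7×L_2(6.9) + 14×L_3(6.9)
P(6.9) = 10.556313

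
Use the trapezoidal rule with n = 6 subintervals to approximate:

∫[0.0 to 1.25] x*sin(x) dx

f(x) = x*sin(x)
a = 0.0, b = 1.25, n = 6
h = (b - a)/n = 0.208333

Trapezoidal rule: (h/2)[f(x₀) + 2f(x₁) + 2f(x₂) + ... + f(xₙ)]

x_0 = 0.0000, f(x_0) = 0.000000, coefficient = 1
x_1 = 0.2083, f(x_1) = 0.043089, coefficient = 2
x_2 = 0.4167, f(x_2) = 0.168631, coefficient = 2
x_3 = 0.6250, f(x_3) = 0.365686, coefficient = 2
x_4 = 0.8333, f(x_4) = 0.616814, coefficient = 2
x_5 = 1.0417, f(x_5) = 0.899215, coefficient = 2
x_6 = 1.2500, f(x_6) = 1.186231, coefficient = 1

I ≈ (0.208333/2) × 5.373102 = 0.559698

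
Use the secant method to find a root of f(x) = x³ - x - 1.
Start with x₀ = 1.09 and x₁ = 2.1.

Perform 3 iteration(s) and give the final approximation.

f(x) = x³ - x - 1
x₀ = 1.09, x₁ = 2.1

Secant formula: x_{n+1} = x_n - f(x_n)(x_n - x_{n-1})/(f(x_n) - f(x_{n-1}))

Iteration 1:
  f(1.090000) = -0.794971
  f(2.100000) = 6.161000
  x_2 = 2.100000 - 6.161000×(2.100000 - 1.090000)/(6.161000 - (-0.794971))
       = 1.205429
Iteration 2:
  f(2.100000) = 6.161000
  f(1.205429) = -0.453869
  x_3 = 1.205429 - (-0.453869)×(1.205429 - 2.100000)/(-0.453869 - 6.161000)
       = 1.266809
Iteration 3:
  f(1.205429) = -0.453869
  f(1.266809) = -0.233829
  x_4 = 1.266809 - (-0.233829)×(1.266809 - 1.205429)/(-0.233829 - (-0.453869))
       = 1.332034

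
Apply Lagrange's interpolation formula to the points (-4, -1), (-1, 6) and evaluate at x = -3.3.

Lagrange interpolation formula:
P(x) = Σ yᵢ × Lᵢ(x)
where Lᵢ(x) = Π_{j≠i} (x - xⱼ)/(xᵢ - xⱼ)

L_0(-3.3) = (-3.3 - (-1))/(-4 - (-1)) = 0.766667
L_1(-3.3) = (-3.3 - (-4))/(-1 - (-4)) = 0.233333

P(-3.3) = (-1)×L_0(-3.3) + 6×L_1(-3.3)
P(-3.3) = 0.633333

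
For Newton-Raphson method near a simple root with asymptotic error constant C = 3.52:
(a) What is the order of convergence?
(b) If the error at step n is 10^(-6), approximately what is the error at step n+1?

(a) Newton-Raphson has quadratic (order 2) convergence near simple roots.
    This means |e_{n+1}| ≈ C|e_n|².

(b) With |e_n| = 10^(-6) and C = 3.52:
    |e_{n+1}| ≈ 3.52 × (10^(-6))² = 3.52 × 10^(-12)

(a) 2 (quadratic); (b) |e_{n+1}| ≈ 3.520e-12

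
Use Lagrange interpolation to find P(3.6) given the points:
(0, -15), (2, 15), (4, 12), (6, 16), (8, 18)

Lagrange interpolation formula:
P(x) = Σ yᵢ × Lᵢ(x)
where Lᵢ(x) = Π_{j≠i} (x - xⱼ)/(xᵢ - xⱼ)

L_0(3.6) = (3.6 - 2)/(0 - 2) × (3.6 - 4)/(0 - 4) × (3.6 - 6)/(0 - 6) × (3.6 - 8)/(0 - 8) = -0.017600
L_1(3.6) = (3.6 - 0)/(2 - 0) × (3.6 - 4)/(2 - 4) × (3.6 - 6)/(2 - 6) × (3.6 - 8)/(2 - 8) = 0.158400
L_2(3.6) = (3.6 - 0)/(4 - 0) × (3.6 - 2)/(4 - 2) × (3.6 - 6)/(4 - 6) × (3.6 - 8)/(4 - 8) = 0.950400
L_3(3.6) = (3.6 - 0)/(6 - 0) × (3.6 - 2)/(6 - 2) × (3.6 - 4)/(6 - 4) × (3.6 - 8)/(6 - 8) = -0.105600
L_4(3.6) = (3.6 - 0)/(8 - 0) × (3.6 - 2)/(8 - 2) × (3.6 - 4)/(8 - 4) × (3.6 - 6)/(8 - 6) = 0.014400

P(3.6) = (-15)×L_0(3.6) + 15×L_1(3.6) + 12×L_2(3.6) + 16×L_3(3.6) + 18×L_4(3.6)
P(3.6) = 12.614400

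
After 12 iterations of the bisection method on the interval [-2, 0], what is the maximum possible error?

Bisection error bound: |error| ≤ (b-a)/2^n
|error| ≤ (0 - (-2))/2^12 = 2/2^12
|error| ≤ 0.0004882812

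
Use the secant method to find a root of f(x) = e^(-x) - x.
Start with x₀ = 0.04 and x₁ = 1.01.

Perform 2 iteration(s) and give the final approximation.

f(x) = e^(-x) - x
x₀ = 0.04, x₁ = 1.01

Secant formula: x_{n+1} = x_n - f(x_n)(x_n - x_{n-1})/(f(x_n) - f(x_{n-1}))

Iteration 1:
  f(0.040000) = 0.920789
  f(1.010000) = -0.645781
  x_2 = 1.010000 - (-0.645781)×(1.010000 - 0.040000)/(-0.645781 - 0.920789)
       = 0.610141
Iteration 2:
  f(1.010000) = -0.645781
  f(0.610141) = -0.066866
  x_3 = 0.610141 - (-0.066866)×(0.610141 - 1.010000)/(-0.066866 - (-0.645781))
       = 0.563956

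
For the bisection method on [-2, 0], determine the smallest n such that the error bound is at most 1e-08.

We need (b-a)/2^n ≤ 1e-08
(0 - (-2))/2^n ≤ 1e-08
2/2^n ≤ 1e-08
2^n ≥ 200000000
n ≥ log₂(200000000) = 27.58
n ≥ 28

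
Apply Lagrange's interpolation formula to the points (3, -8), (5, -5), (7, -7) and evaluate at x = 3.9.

Lagrange interpolation formula:
P(x) = Σ yᵢ × Lᵢ(x)
where Lᵢ(x) = Π_{j≠i} (x - xⱼ)/(xᵢ - xⱼ)

L_0(3.9) = (3.9 - 5)/(3 - 5) × (3.9 - 7)/(3 - 7) = 0.426250
L_1(3.9) = (3.9 - 3)/(5 - 3) × (3.9 - 7)/(5 - 7) = 0.697500
L_2(3.9) = (3.9 - 3)/(7 - 3) × (3.9 - 5)/(7 - 5) = -0.123750

P(3.9) = (-8)×L_0(3.9) + (-5)×L_1(3.9) + (-7)×L_2(3.9)
P(3.9) = -6.031250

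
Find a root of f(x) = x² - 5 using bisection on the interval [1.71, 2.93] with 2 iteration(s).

f(x) = x² - 5
Initial interval: [1.71, 2.93]

Iteration 1:
  c_1 = (1.710000 + 2.930000)/2 = 2.320000
  f(c_1) = f(2.320000) = 0.382400
  f(a) × f(c) < 0, new interval: [1.710000, 2.320000]
Iteration 2:
  c_2 = (1.710000 + 2.320000)/2 = 2.015000
  f(c_2) = f(2.015000) = -0.939775
  f(a) × f(c) ≥ 0, new interval: [2.015000, 2.320000]

After 2 iteration(s), the approximation is c_2 = 2.015000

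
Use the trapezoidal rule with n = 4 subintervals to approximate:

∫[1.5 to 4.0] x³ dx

f(x) = x³
a = 1.5, b = 4.0, n = 4
h = (b - a)/n = 0.625000

Trapezoidal rule: (h/2)[f(x₀) + 2f(x₁) + 2f(x₂) + ... + f(xₙ)]

x_0 = 1.5000, f(x_0) = 3.375000, coefficient = 1
x_1 = 2.1250, f(x_1) = 9.595703, coefficient = 2
x_2 = 2.7500, f(x_2) = 20.796875, coefficient = 2
x_3 = 3.3750, f(x_3) = 38.443359, coefficient = 2
x_4 = 4.0000, f(x_4) = 64.000000, coefficient = 1

I ≈ (0.625000/2) × 205.046875 = 64.077148
Exact value: 62.734375
Error: 1.342773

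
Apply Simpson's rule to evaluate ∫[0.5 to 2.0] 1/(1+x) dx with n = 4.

f(x) = 1/(1+x)
a = 0.5, b = 2.0, n = 4
h = (b - a)/n = 0.375000

Simpson's rule: (h/3)[f(x₀) + 4f(x₁) + 2f(x₂) + ... + f(xₙ)]

x_0 = 0.5000, f(x_0) = 0.666667, coefficient = 1
x_1 = 0.8750, f(x_1) = 0.533333, coefficient = 4
x_2 = 1.2500, f(x_2) = 0.444444, coefficient = 2
x_3 = 1.6250, f(x_3) = 0.380952, coefficient = 4
x_4 = 2.0000, f(x_4) = 0.333333, coefficient = 1

I ≈ (0.375000/3) × 5.546032 = 0.693254
Exact value: 0.693147
Error: 0.000107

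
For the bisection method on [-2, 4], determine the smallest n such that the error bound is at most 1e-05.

We need (b-a)/2^n ≤ 1e-05
(4 - (-2))/2^n ≤ 1e-05
6/2^n ≤ 1e-05
2^n ≥ 600000
n ≥ log₂(600000) = 19.19
n ≥ 20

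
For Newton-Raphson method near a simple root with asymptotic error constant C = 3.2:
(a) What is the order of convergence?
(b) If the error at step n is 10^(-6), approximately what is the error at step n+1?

(a) Newton-Raphson has quadratic (order 2) convergence near simple roots.
    This means |e_{n+1}| ≈ C|e_n|².

(b) With |e_n| = 10^(-6) and C = 3.2:
    |e_{n+1}| ≈ 3.2 × (10^(-6))² = 3.2 × 10^(-12)

(a) 2 (quadratic); (b) |e_{n+1}| ≈ 3.200e-12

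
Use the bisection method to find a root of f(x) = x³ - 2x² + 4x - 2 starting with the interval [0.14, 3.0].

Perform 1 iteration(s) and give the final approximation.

f(x) = x³ - 2x² + 4x - 2
Initial interval: [0.14, 3.0]

Iteration 1:
  c_1 = (0.140000 + 3.000000)/2 = 1.570000
  f(c_1) = f(1.570000) = 3.220093
  f(a) × f(c) < 0, new interval: [0.140000, 1.570000]

After 1 iteration(s), the approximation is c_1 = 1.570000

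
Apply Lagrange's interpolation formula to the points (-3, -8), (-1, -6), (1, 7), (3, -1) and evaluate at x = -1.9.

Lagrange interpolation formula:
P(x) = Σ yᵢ × Lᵢ(x)
where Lᵢ(x) = Π_{j≠i} (x - xⱼ)/(xᵢ - xⱼ)

L_0(-1.9) = (-1.9 - (-1))/(-3 - (-1)) × (-1.9 - 1)/(-3 - 1) × (-1.9 - 3)/(-3 - 3) = 0.266437
L_1(-1.9) = (-1.9 - (-3))/(-1 - (-3)) × (-1.9 - 1)/(-1 - 1) × (-1.9 - 3)/(-1 - 3) = 0.976938
L_2(-1.9) = (-1.9 - (-3))/(1 - (-3)) × (-1.9 - (-1))/(1 - (-1)) × (-1.9 - 3)/(1 - 3) = -0.303187
L_3(-1.9) = (-1.9 - (-3))/(3 - (-3)) × (-1.9 - (-1))/(3 - (-1)) × (-1.9 - 1)/(3 - 1) = 0.059812

P(-1.9) = (-8)×L_0(-1.9) + (-6)×L_1(-1.9) + 7×L_2(-1.9) + (-1)×L_3(-1.9)
P(-1.9) = -10.175250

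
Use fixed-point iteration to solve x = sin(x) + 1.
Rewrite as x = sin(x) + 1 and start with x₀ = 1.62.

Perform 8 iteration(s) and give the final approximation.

Equation: x = sin(x) + 1
Fixed-point form: x = sin(x) + 1
x₀ = 1.62

x_1 = g(1.620000) = 1.998790
x_2 = g(1.998790) = 1.909800
x_3 = g(1.909800) = 1.943086
x_4 = g(1.943086) = 1.931497
x_5 = g(1.931497) = 1.935650
x_6 = g(1.935650) = 1.934176
x_7 = g(1.934176) = 1.934701
x_8 = g(1.934701) = 1.934514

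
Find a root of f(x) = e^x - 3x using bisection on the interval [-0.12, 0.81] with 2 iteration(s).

f(x) = e^x - 3x
Initial interval: [-0.12, 0.81]

Iteration 1:
  c_1 = (-0.120000 + 0.810000)/2 = 0.345000
  f(c_1) = f(0.345000) = 0.376990
  f(a) × f(c) ≥ 0, new interval: [0.345000, 0.810000]
Iteration 2:
  c_2 = (0.345000 + 0.810000)/2 = 0.577500
  f(c_2) = f(0.577500) = 0.049079
  f(a) × f(c) ≥ 0, new interval: [0.577500, 0.810000]

After 2 iteration(s), the approximation is c_2 = 0.577500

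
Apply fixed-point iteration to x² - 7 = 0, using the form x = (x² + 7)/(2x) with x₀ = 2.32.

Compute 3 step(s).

Equation: x² - 7 = 0
Fixed-point form: x = (x² + 7)/(2x)
x₀ = 2.32

x_1 = g(2.320000) = 2.668621
x_2 = g(2.668621) = 2.645849
x_3 = g(2.645849) = 2.645751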